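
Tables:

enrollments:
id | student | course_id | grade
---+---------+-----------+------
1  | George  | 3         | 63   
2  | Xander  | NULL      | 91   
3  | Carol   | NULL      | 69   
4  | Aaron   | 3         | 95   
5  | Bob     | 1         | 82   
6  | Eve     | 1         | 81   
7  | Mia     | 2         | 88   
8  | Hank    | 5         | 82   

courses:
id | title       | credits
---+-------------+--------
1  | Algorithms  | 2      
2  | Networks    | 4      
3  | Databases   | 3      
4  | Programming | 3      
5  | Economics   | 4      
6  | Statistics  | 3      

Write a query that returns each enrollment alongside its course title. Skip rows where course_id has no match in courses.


INNER JOIN keeps only enrollments rows whose course_id matches an id in courses. Walk through each enrollment:
  - enrollment 1 (George): course_id=3 -> matches Databases
  - enrollment 2 (Xander): course_id=NULL, no match -> dropped
  - enrollment 3 (Carol): course_id=NULL, no match -> dropped
  - enrollment 4 (Aaron): course_id=3 -> matches Databases
  - enrollment 5 (Bob): course_id=1 -> matches Algorithms
  - enrollment 6 (Eve): course_id=1 -> matches Algorithms
  - enrollment 7 (Mia): course_id=2 -> matches Networks
  - enrollment 8 (Hank): course_id=5 -> matches Economics
So 2 of 8 rows are dropped.

SQL:
SELECT a.student, b.title AS course
FROM enrollments a
INNER JOIN courses b ON a.course_id = b.id

Result:
student | course    
--------+-----------
George  | Databases 
Aaron   | Databases 
Bob     | Algorithms
Eve     | Algorithms
Mia     | Networks  
Hank    | Economics 


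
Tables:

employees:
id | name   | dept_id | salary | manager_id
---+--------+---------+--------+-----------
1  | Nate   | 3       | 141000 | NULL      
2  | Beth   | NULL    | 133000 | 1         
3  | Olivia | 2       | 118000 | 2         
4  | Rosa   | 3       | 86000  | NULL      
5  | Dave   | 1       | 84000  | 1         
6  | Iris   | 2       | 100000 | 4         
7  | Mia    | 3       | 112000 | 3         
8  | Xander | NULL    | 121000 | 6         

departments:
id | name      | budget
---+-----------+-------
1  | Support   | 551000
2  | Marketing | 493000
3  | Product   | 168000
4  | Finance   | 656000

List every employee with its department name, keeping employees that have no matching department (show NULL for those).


LEFT JOIN keeps every row from employees (the left table); where dept_id has no match in departments, the department columns become NULL. Walk through each employee:
  - employee 1 (Nate): dept_id=3 -> matches Product
  - employee 2 (Beth): dept_id=NULL, no match -> kept with NULL
  - employee 3 (Olivia): dept_id=2 -> matches Marketing
  - employee 4 (Rosa): dept_id=3 -> matches Product
  - employee 5 (Dave): dept_id=1 -> matches Support
  - employee 6 (Iris): dept_id=2 -> matches Marketing
  - employee 7 (Mia): dept_id=3 -> matches Product
  - employee 8 (Xander): dept_id=NULL, no match -> kept with NULL
All 8 rows appear; 2 have NULL department.

SQL:
SELECT a.name, b.name AS department
FROM employees a
LEFT JOIN departments b ON a.dept_id = b.id

Result:
name   | department
-------+-----------
Nate   | Product   
Beth   | NULL      
Olivia | Marketing 
Rosa   | Product   
Dave   | Support   
Iris   | Marketing 
Mia    | Product   
Xander | NULL      


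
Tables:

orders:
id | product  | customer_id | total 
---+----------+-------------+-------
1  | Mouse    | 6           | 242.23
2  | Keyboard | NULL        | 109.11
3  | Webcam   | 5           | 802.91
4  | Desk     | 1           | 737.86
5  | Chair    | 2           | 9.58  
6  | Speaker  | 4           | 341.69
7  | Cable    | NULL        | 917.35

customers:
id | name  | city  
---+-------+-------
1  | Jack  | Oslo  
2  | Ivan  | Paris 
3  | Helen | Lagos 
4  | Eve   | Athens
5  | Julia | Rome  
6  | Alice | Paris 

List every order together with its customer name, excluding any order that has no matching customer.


INNER JOIN keeps only orders rows whose customer_id matches an id in customers. Walk through each order:
  - order 1 (Mouse): customer_id=6 -> matches Alice
  - order 2 (Keyboard): customer_id=NULL, no match -> dropped
  - order 3 (Webcam): customer_id=5 -> matches Julia
  - order 4 (Desk): customer_id=1 -> matches Jack
  - order 5 (Chair): customer_id=2 -> matches Ivan
  - order 6 (Speaker): customer_id=4 -> matches Eve
  - order 7 (Cable): customer_id=NULL, no match -> dropped
So 2 of 7 rows are dropped.

SQL:
SELECT a.product, b.name AS customer
FROM orders a
INNER JOIN customers b ON a.customer_id = b.id

Result:
product | customer
--------+---------
Mouse   | Alice   
Webcam  | Julia   
Desk    | Jack    
Chair   | Ivan    
Speaker | Eve     


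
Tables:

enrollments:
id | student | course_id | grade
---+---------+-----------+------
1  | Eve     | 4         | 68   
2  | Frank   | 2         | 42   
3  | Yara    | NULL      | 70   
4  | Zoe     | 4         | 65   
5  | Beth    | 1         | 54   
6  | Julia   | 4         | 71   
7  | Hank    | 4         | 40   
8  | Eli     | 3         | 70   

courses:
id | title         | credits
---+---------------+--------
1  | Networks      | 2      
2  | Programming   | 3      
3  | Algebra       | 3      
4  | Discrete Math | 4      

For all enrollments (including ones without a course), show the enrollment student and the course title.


LEFT JOIN keeps every row from enrollments (the left table); where course_id has no match in courses, the course columns become NULL. Walk through each enrollment:
  - enrollment 1 (Eve): course_id=4 -> matches Discrete Math
  - enrollment 2 (Frank): course_id=2 -> matches Programming
  - enrollment 3 (Yara): course_id=NULL, no match -> kept with NULL
  - enrollment 4 (Zoe): course_id=4 -> matches Discrete Math
  - enrollment 5 (Beth): course_id=1 -> matches Networks
  - enrollment 6 (Julia): course_id=4 -> matches Discrete Math
  - enrollment 7 (Hank): course_id=4 -> matches Discrete Math
  - enrollment 8 (Eli): course_id=3 -> matches Algebra
All 8 rows appear; 1 has NULL course.

SQL:
SELECT a.student, b.title AS course
FROM enrollments a
LEFT JOIN courses b ON a.course_id = b.id

Result:
student | course       
--------+--------------
Eve     | Discrete Math
Frank   | Programming  
Yara    | NULL         
Zoe     | Discrete Math
Beth    | Networks     
Julia   | Discrete Math
Hank    | Discrete Math
Eli     | Algebra      


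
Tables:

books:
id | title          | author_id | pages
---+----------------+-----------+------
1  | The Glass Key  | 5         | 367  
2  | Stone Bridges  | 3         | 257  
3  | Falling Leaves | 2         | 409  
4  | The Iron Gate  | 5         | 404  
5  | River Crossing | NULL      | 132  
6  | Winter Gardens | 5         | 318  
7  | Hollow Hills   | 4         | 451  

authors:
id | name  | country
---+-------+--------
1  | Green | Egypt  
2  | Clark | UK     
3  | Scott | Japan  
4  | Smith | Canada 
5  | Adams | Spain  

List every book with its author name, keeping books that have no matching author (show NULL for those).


LEFT JOIN keeps every row from books (the left table); where author_id has no match in authors, the author columns become NULL. Walk through each book:
  - book 1 (The Glass Key): author_id=5 -> matches Adams
  - book 2 (Stone Bridges): author_id=3 -> matches Scott
  - book 3 (Falling Leaves): author_id=2 -> matches Clark
  - book 4 (The Iron Gate): author_id=5 -> matches Adams
  - book 5 (River Crossing): author_id=NULL, no match -> kept with NULL
  - book 6 (Winter Gardens): author_id=5 -> matches Adams
  - book 7 (Hollow Hills): author_id=4 -> matches Smith
All 7 rows appear; 1 has NULL author.

SQL:
SELECT a.title, b.name AS author
FROM books a
LEFT JOIN authors b ON a.author_id = b.id

Result:
title          | author
---------------+-------
The Glass Key  | Adams 
Stone Bridges  | Scott 
Falling Leaves | Clark 
The Iron Gate  | Adams 
River Crossing | NULL  
Winter Gardens | Adams 
Hollow Hills   | Smith 


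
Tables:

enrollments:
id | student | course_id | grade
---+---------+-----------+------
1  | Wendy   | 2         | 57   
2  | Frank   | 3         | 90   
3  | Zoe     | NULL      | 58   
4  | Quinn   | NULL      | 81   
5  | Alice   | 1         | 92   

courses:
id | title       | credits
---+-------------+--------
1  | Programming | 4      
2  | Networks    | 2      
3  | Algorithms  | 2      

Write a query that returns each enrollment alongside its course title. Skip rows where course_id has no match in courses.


INNER JOIN keeps only enrollments rows whose course_id matches an id in courses. Walk through each enrollment:
  - enrollment 1 (Wendy): course_id=2 -> matches Networks
  - enrollment 2 (Frank): course_id=3 -> matches Algorithms
  - enrollment 3 (Zoe): course_id=NULL, no match -> dropped
  - enrollment 4 (Quinn): course_id=NULL, no match -> dropped
  - enrollment 5 (Alice): course_id=1 -> matches Programming
So 2 of 5 rows are dropped.

SQL:
SELECT a.student, b.title AS course
FROM enrollments a
INNER JOIN courses b ON a.course_id = b.id

Result:
student | course     
--------+------------
Wendy   | Networks   
Frank   | Algorithms 
Alice   | Programming


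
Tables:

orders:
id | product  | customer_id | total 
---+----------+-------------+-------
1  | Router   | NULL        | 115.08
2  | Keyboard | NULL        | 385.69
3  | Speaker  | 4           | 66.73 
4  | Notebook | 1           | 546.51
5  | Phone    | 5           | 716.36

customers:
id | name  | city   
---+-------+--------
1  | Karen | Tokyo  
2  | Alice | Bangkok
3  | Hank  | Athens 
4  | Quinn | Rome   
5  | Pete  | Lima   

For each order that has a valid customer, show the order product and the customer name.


INNER JOIN keeps only orders rows whose customer_id matches an id in customers. Walk through each order:
  - order 1 (Router): customer_id=NULL, no match -> dropped
  - order 2 (Keyboard): customer_id=NULL, no match -> dropped
  - order 3 (Speaker): customer_id=4 -> matches Quinn
  - order 4 (Notebook): customer_id=1 -> matches Karen
  - order 5 (Phone): customer_id=5 -> matches Pete
So 2 of 5 rows are dropped.

SQL:
SELECT a.product, b.name AS customer
FROM orders a
INNER JOIN customers b ON a.customer_id = b.id

Result:
product  | customer
---------+---------
Speaker  | Quinn   
Notebook | Karen   
Phone    | Pete    


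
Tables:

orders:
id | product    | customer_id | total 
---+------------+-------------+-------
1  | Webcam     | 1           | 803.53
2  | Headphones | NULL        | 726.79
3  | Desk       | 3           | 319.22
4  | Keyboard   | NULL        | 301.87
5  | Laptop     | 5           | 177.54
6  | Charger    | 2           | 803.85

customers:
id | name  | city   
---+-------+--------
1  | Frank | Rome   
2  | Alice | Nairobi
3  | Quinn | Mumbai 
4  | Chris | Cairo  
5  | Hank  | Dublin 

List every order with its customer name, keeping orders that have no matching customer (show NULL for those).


LEFT JOIN keeps every row from orders (the left table); where customer_id has no match in customers, the customer columns become NULL. Walk through each order:
  - order 1 (Webcam): customer_id=1 -> matches Frank
  - order 2 (Headphones): customer_id=NULL, no match -> kept with NULL
  - order 3 (Desk): customer_id=3 -> matches Quinn
  - order 4 (Keyboard): customer_id=NULL, no match -> kept with NULL
  - order 5 (Laptop): customer_id=5 -> matches Hank
  - order 6 (Charger): customer_id=2 -> matches Alice
All 6 rows appear; 2 have NULL customer.

SQL:
SELECT a.product, b.name AS customer
FROM orders a
LEFT JOIN customers b ON a.customer_id = b.id

Result:
product    | customer
-----------+---------
Webcam     | Frank   
Headphones | NULL    
Desk       | Quinn   
Keyboard   | NULL    
Laptop     | Hank    
Charger    | Alice   


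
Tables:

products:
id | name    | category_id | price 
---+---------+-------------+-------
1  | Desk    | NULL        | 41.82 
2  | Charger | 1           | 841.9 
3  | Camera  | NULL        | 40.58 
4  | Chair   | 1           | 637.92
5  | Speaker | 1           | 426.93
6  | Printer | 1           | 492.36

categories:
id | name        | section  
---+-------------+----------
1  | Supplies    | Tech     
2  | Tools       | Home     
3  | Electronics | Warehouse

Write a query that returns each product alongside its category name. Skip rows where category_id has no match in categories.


INNER JOIN keeps only products rows whose category_id matches an id in categories. Walk through each product:
  - product 1 (Desk): category_id=NULL, no match -> dropped
  - product 2 (Charger): category_id=1 -> matches Supplies
  - product 3 (Camera): category_id=NULL, no match -> dropped
  - product 4 (Chair): category_id=1 -> matches Supplies
  - product 5 (Speaker): category_id=1 -> matches Supplies
  - product 6 (Printer): category_id=1 -> matches Supplies
So 2 of 6 rows are dropped.

SQL:
SELECT a.name, b.name AS category
FROM products a
INNER JOIN categories b ON a.category_id = b.id

Result:
name    | category
--------+---------
Charger | Supplies
Chair   | Supplies
Speaker | Supplies
Printer | Supplies


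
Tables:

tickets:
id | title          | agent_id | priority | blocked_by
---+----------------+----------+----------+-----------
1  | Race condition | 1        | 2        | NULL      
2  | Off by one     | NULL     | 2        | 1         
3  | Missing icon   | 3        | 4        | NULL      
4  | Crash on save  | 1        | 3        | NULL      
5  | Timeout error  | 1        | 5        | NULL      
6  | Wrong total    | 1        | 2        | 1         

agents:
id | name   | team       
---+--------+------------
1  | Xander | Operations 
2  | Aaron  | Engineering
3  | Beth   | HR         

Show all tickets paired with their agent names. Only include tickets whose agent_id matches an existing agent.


INNER JOIN keeps only tickets rows whose agent_id matches an id in agents. Walk through each ticket:
  - ticket 1 (Race condition): agent_id=1 -> matches Xander
  - ticket 2 (Off by one): agent_id=NULL, no match -> dropped
  - ticket 3 (Missing icon): agent_id=3 -> matches Beth
  - ticket 4 (Crash on save): agent_id=1 -> matches Xander
  - ticket 5 (Timeout error): agent_id=1 -> matches Xander
  - ticket 6 (Wrong total): agent_id=1 -> matches Xander
So 1 of 6 rows is dropped.

SQL:
SELECT a.title, b.name AS agent
FROM tickets a
INNER JOIN agents b ON a.agent_id = b.id

Result:
title          | agent 
---------------+-------
Race condition | Xander
Missing icon   | Beth  
Crash on save  | Xander
Timeout error  | Xander
Wrong total    | Xander


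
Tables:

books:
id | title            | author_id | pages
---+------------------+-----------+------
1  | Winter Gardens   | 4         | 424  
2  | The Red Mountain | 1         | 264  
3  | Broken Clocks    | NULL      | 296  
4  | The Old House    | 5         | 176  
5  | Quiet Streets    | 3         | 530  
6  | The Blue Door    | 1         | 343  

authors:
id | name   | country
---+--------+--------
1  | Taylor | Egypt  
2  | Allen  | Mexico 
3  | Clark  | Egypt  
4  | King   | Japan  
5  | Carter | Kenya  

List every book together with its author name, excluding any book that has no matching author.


INNER JOIN keeps only books rows whose author_id matches an id in authors. Walk through each book:
  - book 1 (Winter Gardens): author_id=4 -> matches King
  - book 2 (The Red Mountain): author_id=1 -> matches Taylor
  - book 3 (Broken Clocks): author_id=NULL, no match -> dropped
  - book 4 (The Old House): author_id=5 -> matches Carter
  - book 5 (Quiet Streets): author_id=3 -> matches Clark
  - book 6 (The Blue Door): author_id=1 -> matches Taylor
So 1 of 6 rows is dropped.

SQL:
SELECT a.title, b.name AS author
FROM books a
INNER JOIN authors b ON a.author_id = b.id

Result:
title            | author
-----------------+-------
Winter Gardens   | King  
The Red Mountain | Taylor
The Old House    | Carter
Quiet Streets    | Clark 
The Blue Door    | Taylor


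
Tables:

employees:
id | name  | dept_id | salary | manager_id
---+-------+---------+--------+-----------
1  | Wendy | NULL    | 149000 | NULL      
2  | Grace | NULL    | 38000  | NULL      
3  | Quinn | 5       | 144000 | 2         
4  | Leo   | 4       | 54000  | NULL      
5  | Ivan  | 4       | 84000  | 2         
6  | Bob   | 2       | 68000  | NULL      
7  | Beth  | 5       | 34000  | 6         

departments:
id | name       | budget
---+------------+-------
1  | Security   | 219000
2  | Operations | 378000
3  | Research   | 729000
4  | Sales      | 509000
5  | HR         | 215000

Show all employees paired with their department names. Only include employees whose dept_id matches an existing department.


INNER JOIN keeps only employees rows whose dept_id matches an id in departments. Walk through each employee:
  - employee 1 (Wendy): dept_id=NULL, no match -> dropped
  - employee 2 (Grace): dept_id=NULL, no match -> dropped
  - employee 3 (Quinn): dept_id=5 -> matches HR
  - employee 4 (Leo): dept_id=4 -> matches Sales
  - employee 5 (Ivan): dept_id=4 -> matches Sales
  - employee 6 (Bob): dept_id=2 -> matches Operations
  - employee 7 (Beth): dept_id=5 -> matches HR
So 2 of 7 rows are dropped.

SQL:
SELECT a.name, b.name AS department
FROM employees a
INNER JOIN departments b ON a.dept_id = b.id

Result:
name  | department
------+-----------
Quinn | HR        
Leo   | Sales     
Ivan  | Sales     
Bob   | Operations
Beth  | HR        


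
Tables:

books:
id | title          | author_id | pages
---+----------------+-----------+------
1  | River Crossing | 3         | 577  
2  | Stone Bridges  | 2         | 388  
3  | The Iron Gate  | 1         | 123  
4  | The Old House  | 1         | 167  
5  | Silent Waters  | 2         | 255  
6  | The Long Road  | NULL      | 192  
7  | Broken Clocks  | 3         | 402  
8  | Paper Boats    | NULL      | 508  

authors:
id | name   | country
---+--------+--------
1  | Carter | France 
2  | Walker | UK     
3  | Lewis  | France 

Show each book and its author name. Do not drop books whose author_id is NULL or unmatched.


LEFT JOIN keeps every row from books (the left table); where author_id has no match in authors, the author columns become NULL. Walk through each book:
  - book 1 (River Crossing): author_id=3 -> matches Lewis
  - book 2 (Stone Bridges): author_id=2 -> matches Walker
  - book 3 (The Iron Gate): author_id=1 -> matches Carter
  - book 4 (The Old House): author_id=1 -> matches Carter
  - book 5 (Silent Waters): author_id=2 -> matches Walker
  - book 6 (The Long Road): author_id=NULL, no match -> kept with NULL
  - book 7 (Broken Clocks): author_id=3 -> matches Lewis
  - book 8 (Paper Boats): author_id=NULL, no match -> kept with NULL
All 8 rows appear; 2 have NULL author.

SQL:
SELECT a.title, b.name AS author
FROM books a
LEFT JOIN authors b ON a.author_id = b.id

Result:
title          | author
---------------+-------
River Crossing | Lewis 
Stone Bridges  | Walker
The Iron Gate  | Carter
The Old House  | Carter
Silent Waters  | Walker
The Long Road  | NULL  
Broken Clocks  | Lewis 
Paper Boats    | NULL  


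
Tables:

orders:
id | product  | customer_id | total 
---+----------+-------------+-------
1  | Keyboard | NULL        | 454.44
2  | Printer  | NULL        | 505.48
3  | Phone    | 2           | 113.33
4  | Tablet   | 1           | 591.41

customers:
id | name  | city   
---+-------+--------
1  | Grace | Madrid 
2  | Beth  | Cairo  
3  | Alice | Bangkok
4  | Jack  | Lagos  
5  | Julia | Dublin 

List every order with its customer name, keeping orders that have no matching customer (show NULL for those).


LEFT JOIN keeps every row from orders (the left table); where customer_id has no match in customers, the customer columns become NULL. Walk through each order:
  - order 1 (Keyboard): customer_id=NULL, no match -> kept with NULL
  - order 2 (Printer): customer_id=NULL, no match -> kept with NULL
  - order 3 (Phone): customer_id=2 -> matches Beth
  - order 4 (Tablet): customer_id=1 -> matches Grace
All 4 rows appear; 2 have NULL customer.

SQL:
SELECT a.product, b.name AS customer
FROM orders a
LEFT JOIN customers b ON a.customer_id = b.id

Result:
product  | customer
---------+---------
Keyboard | NULL    
Printer  | NULL    
Phone    | Beth    
Tablet   | Grace   


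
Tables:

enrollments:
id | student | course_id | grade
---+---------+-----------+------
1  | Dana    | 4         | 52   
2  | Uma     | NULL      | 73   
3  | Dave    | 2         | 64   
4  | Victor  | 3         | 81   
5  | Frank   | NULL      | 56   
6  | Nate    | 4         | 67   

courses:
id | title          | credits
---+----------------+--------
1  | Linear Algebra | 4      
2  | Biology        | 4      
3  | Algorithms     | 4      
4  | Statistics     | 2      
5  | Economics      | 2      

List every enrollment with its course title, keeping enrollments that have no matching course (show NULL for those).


LEFT JOIN keeps every row from enrollments (the left table); where course_id has no match in courses, the course columns become NULL. Walk through each enrollment:
  - enrollment 1 (Dana): course_id=4 -> matches Statistics
  - enrollment 2 (Uma): course_id=NULL, no match -> kept with NULL
  - enrollment 3 (Dave): course_id=2 -> matches Biology
  - enrollment 4 (Victor): course_id=3 -> matches Algorithms
  - enrollment 5 (Frank): course_id=NULL, no match -> kept with NULL
  - enrollment 6 (Nate): course_id=4 -> matches Statistics
All 6 rows appear; 2 have NULL course.

SQL:
SELECT a.student, b.title AS course
FROM enrollments a
LEFT JOIN courses b ON a.course_id = b.id

Result:
student | course    
--------+-----------
Dana    | Statistics
Uma     | NULL      
Dave    | Biology   
Victor  | Algorithms
Frank   | NULL      
Nate    | Statistics


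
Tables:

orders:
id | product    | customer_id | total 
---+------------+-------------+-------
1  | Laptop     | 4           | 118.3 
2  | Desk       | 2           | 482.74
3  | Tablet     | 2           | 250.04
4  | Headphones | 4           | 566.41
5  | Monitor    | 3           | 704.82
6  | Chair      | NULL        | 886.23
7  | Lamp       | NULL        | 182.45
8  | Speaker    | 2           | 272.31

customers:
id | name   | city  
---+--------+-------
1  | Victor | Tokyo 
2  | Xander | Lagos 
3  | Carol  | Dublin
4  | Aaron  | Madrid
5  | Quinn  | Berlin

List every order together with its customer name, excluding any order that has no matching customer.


INNER JOIN keeps only orders rows whose customer_id matches an id in customers. Walk through each order:
  - order 1 (Laptop): customer_id=4 -> matches Aaron
  - order 2 (Desk): customer_id=2 -> matches Xander
  - order 3 (Tablet): customer_id=2 -> matches Xander
  - order 4 (Headphones): customer_id=4 -> matches Aaron
  - order 5 (Monitor): customer_id=3 -> matches Carol
  - order 6 (Chair): customer_id=NULL, no match -> dropped
  - order 7 (Lamp): customer_id=NULL, no match -> dropped
  - order 8 (Speaker): customer_id=2 -> matches Xander
So 2 of 8 rows are dropped.

SQL:
SELECT a.product, b.name AS customer
FROM orders a
INNER JOIN customers b ON a.customer_id = b.id

Result:
product    | customer
-----------+---------
Laptop     | Aaron   
Desk       | Xander  
Tablet     | Xander  
Headphones | Aaron   
Monitor    | Carol   
Speaker    | Xander  


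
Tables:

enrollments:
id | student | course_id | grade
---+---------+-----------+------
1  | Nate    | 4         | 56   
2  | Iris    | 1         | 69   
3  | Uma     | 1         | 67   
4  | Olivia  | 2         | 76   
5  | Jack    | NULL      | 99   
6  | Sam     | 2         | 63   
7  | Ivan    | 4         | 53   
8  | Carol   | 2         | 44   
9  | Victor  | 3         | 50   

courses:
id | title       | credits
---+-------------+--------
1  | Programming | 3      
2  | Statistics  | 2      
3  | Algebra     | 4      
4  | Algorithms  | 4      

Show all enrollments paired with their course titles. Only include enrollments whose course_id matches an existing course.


INNER JOIN keeps only enrollments rows whose course_id matches an id in courses. Walk through each enrollment:
  - enrollment 1 (Nate): course_id=4 -> matches Algorithms
  - enrollment 2 (Iris): course_id=1 -> matches Programming
  - enrollment 3 (Uma): course_id=1 -> matches Programming
  - enrollment 4 (Olivia): course_id=2 -> matches Statistics
  - enrollment 5 (Jack): course_id=NULL, no match -> dropped
  - enrollment 6 (Sam): course_id=2 -> matches Statistics
  - enrollment 7 (Ivan): course_id=4 -> matches Algorithms
  - enrollment 8 (Carol): course_id=2 -> matches Statistics
  - enrollment 9 (Victor): course_id=3 -> matches Algebra
So 1 of 9 rows is dropped.

SQL:
SELECT a.student, b.title AS course
FROM enrollments a
INNER JOIN courses b ON a.course_id = b.id

Result:
student | course     
--------+------------
Nate    | Algorithms 
Iris    | Programming
Uma     | Programming
Olivia  | Statistics 
Sam     | Statistics 
Ivan    | Algorithms 
Carol   | Statistics 
Victor  | Algebra    


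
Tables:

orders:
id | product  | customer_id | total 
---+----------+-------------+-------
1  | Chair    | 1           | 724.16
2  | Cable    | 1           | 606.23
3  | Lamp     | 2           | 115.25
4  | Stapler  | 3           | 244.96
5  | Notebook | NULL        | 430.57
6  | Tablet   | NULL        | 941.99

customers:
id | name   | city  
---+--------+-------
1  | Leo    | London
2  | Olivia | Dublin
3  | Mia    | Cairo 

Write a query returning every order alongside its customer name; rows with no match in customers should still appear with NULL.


LEFT JOIN keeps every row from orders (the left table); where customer_id has no match in customers, the customer columns become NULL. Walk through each order:
  - order 1 (Chair): customer_id=1 -> matches Leo
  - order 2 (Cable): customer_id=1 -> matches Leo
  - order 3 (Lamp): customer_id=2 -> matches Olivia
  - order 4 (Stapler): customer_id=3 -> matches Mia
  - order 5 (Notebook): customer_id=NULL, no match -> kept with NULL
  - order 6 (Tablet): customer_id=NULL, no match -> kept with NULL
All 6 rows appear; 2 have NULL customer.

SQL:
SELECT a.product, b.name AS customer
FROM orders a
LEFT JOIN customers b ON a.customer_id = b.id

Result:
product  | customer
---------+---------
Chair    | Leo     
Cable    | Leo     
Lamp     | Olivia  
Stapler  | Mia     
Notebook | NULL    
Tablet   | NULL    


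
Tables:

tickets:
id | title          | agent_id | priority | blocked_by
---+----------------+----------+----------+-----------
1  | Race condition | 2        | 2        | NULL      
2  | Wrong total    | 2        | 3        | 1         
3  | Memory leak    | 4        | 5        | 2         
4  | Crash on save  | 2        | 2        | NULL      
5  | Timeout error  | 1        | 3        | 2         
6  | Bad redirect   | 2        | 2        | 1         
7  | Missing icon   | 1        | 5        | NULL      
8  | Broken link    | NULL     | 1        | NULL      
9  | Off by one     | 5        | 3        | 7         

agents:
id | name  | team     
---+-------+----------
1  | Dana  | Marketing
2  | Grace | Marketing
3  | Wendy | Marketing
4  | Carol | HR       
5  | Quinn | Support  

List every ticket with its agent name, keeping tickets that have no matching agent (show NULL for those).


LEFT JOIN keeps every row from tickets (the left table); where agent_id has no match in agents, the agent columns become NULL. Walk through each ticket:
  - ticket 1 (Race condition): agent_id=2 -> matches Grace
  - ticket 2 (Wrong total): agent_id=2 -> matches Grace
  - ticket 3 (Memory leak): agent_id=4 -> matches Carol
  - ticket 4 (Crash on save): agent_id=2 -> matches Grace
  - ticket 5 (Timeout error): agent_id=1 -> matches Dana
  - ticket 6 (Bad redirect): agent_id=2 -> matches Grace
  - ticket 7 (Missing icon): agent_id=1 -> matches Dana
  - ticket 8 (Broken link): agent_id=NULL, no match -> kept with NULL
  - ticket 9 (Off by one): agent_id=5 -> matches Quinn
All 9 rows appear; 1 has NULL agent.

SQL:
SELECT a.title, b.name AS agent
FROM tickets a
LEFT JOIN agents b ON a.agent_id = b.id

Result:
title          | agent
---------------+------
Race condition | Grace
Wrong total    | Grace
Memory leak    | Carol
Crash on save  | Grace
Timeout error  | Dana 
Bad redirect   | Grace
Missing icon   | Dana 
Broken link    | NULL 
Off by one     | Quinn


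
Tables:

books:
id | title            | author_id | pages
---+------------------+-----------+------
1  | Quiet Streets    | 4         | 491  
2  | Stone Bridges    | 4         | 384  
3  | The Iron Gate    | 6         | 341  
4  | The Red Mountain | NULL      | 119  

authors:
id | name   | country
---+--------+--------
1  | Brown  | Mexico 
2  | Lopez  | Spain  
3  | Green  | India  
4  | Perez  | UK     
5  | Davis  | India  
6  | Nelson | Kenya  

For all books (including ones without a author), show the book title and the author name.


LEFT JOIN keeps every row from books (the left table); where author_id has no match in authors, the author columns become NULL. Walk through each book:
  - book 1 (Quiet Streets): author_id=4 -> matches Perez
  - book 2 (Stone Bridges): author_id=4 -> matches Perez
  - book 3 (The Iron Gate): author_id=6 -> matches Nelson
  - book 4 (The Red Mountain): author_id=NULL, no match -> kept with NULL
All 4 rows appear; 1 has NULL author.

SQL:
SELECT a.title, b.name AS author
FROM books a
LEFT JOIN authors b ON a.author_id = b.id

Result:
title            | author
-----------------+-------
Quiet Streets    | Perez 
Stone Bridges    | Perez 
The Iron Gate    | Nelson
The Red Mountain | NULL  


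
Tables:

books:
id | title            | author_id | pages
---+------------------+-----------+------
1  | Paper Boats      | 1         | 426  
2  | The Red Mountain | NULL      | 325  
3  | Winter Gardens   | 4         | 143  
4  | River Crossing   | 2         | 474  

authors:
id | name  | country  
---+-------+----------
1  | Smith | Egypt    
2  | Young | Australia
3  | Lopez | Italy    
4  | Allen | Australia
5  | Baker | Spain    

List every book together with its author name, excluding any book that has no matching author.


INNER JOIN keeps only books rows whose author_id matches an id in authors. Walk through each book:
  - book 1 (Paper Boats): author_id=1 -> matches Smith
  - book 2 (The Red Mountain): author_id=NULL, no match -> dropped
  - book 3 (Winter Gardens): author_id=4 -> matches Allen
  - book 4 (River Crossing): author_id=2 -> matches Young
So 1 of 4 rows is dropped.

SQL:
SELECT a.title, b.name AS author
FROM books a
INNER JOIN authors b ON a.author_id = b.id

Result:
title          | author
---------------+-------
Paper Boats    | Smith 
Winter Gardens | Allen 
River Crossing | Young 


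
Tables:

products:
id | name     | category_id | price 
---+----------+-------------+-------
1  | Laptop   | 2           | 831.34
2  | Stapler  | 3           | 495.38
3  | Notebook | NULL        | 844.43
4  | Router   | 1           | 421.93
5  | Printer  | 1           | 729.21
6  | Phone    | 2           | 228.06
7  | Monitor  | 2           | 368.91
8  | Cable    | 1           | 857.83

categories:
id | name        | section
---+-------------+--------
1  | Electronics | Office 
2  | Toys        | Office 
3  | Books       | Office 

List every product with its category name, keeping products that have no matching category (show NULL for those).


LEFT JOIN keeps every row from products (the left table); where category_id has no match in categories, the category columns become NULL. Walk through each product:
  - product 1 (Laptop): category_id=2 -> matches Toys
  - product 2 (Stapler): category_id=3 -> matches Books
  - product 3 (Notebook): category_id=NULL, no match -> kept with NULL
  - product 4 (Router): category_id=1 -> matches Electronics
  - product 5 (Printer): category_id=1 -> matches Electronics
  - product 6 (Phone): category_id=2 -> matches Toys
  - product 7 (Monitor): category_id=2 -> matches Toys
  - product 8 (Cable): category_id=1 -> matches Electronics
All 8 rows appear; 1 has NULL category.

SQL:
SELECT a.name, b.name AS category
FROM products a
LEFT JOIN categories b ON a.category_id = b.id

Result:
name     | category   
---------+------------
Laptop   | Toys       
Stapler  | Books      
Notebook | NULL       
Router   | Electronics
Printer  | Electronics
Phone    | Toys       
Monitor  | Toys       
Cable    | Electronics


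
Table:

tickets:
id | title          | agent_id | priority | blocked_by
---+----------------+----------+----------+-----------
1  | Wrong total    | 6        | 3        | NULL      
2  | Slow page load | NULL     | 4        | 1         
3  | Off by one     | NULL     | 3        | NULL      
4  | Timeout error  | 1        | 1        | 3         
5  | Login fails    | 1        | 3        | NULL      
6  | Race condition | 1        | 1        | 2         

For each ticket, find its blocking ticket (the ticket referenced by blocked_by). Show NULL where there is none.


This is a self-join: tickets is joined to a second copy of itself, matching each row's blocked_by to another row's id. Use LEFT JOIN so rows with blocked_by=NULL are kept.
  - ticket 1 (Wrong total): blocked_by=NULL -> NULL
  - ticket 2 (Slow page load): blocked_by=1 -> Wrong total
  - ticket 3 (Off by one): blocked_by=NULL -> NULL
  - ticket 4 (Timeout error): blocked_by=3 -> Off by one
  - ticket 5 (Login fails): blocked_by=NULL -> NULL
  - ticket 6 (Race condition): blocked_by=2 -> Slow page load

SQL:
SELECT a.title AS item, b.title AS blocked_by
FROM tickets a
LEFT JOIN tickets b ON a.blocked_by = b.id

Result:
item           | blocked_by    
---------------+---------------
Wrong total    | NULL          
Slow page load | Wrong total   
Off by one     | NULL          
Timeout error  | Off by one    
Login fails    | NULL          
Race condition | Slow page load


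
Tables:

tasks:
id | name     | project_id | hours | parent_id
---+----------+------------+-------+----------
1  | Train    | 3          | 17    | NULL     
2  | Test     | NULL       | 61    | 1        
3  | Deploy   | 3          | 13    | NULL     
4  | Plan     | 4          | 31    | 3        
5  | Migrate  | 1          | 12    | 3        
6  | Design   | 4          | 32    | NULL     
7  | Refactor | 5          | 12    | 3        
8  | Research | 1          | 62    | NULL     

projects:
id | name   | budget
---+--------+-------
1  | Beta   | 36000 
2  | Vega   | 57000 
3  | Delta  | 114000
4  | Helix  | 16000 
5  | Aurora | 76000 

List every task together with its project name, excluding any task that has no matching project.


INNER JOIN keeps only tasks rows whose project_id matches an id in projects. Walk through each task:
  - task 1 (Train): project_id=3 -> matches Delta
  - task 2 (Test): project_id=NULL, no match -> dropped
  - task 3 (Deploy): project_id=3 -> matches Delta
  - task 4 (Plan): project_id=4 -> matches Helix
  - task 5 (Migrate): project_id=1 -> matches Beta
  - task 6 (Design): project_id=4 -> matches Helix
  - task 7 (Refactor): project_id=5 -> matches Aurora
  - task 8 (Research): project_id=1 -> matches Beta
So 1 of 8 rows is dropped.

SQL:
SELECT a.name, b.name AS project
FROM tasks a
INNER JOIN projects b ON a.project_id = b.id

Result:
name     | project
---------+--------
Train    | Delta  
Deploy   | Delta  
Plan     | Helix  
Migrate  | Beta   
Design   | Helix  
Refactor | Aurora 
Research | Beta   


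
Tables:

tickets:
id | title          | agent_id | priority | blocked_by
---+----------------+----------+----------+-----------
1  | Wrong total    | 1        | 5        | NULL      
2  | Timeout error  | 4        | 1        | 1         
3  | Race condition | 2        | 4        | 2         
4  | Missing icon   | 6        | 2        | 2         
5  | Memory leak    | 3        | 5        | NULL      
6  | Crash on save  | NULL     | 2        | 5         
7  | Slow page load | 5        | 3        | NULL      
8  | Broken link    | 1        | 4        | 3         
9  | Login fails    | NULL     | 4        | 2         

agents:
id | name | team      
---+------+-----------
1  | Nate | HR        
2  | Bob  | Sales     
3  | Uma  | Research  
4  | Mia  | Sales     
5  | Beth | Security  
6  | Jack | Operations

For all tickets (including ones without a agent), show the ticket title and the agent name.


LEFT JOIN keeps every row from tickets (the left table); where agent_id has no match in agents, the agent columns become NULL. Walk through each ticket:
  - ticket 1 (Wrong total): agent_id=1 -> matches Nate
  - ticket 2 (Timeout error): agent_id=4 -> matches Mia
  - ticket 3 (Race condition): agent_id=2 -> matches Bob
  - ticket 4 (Missing icon): agent_id=6 -> matches Jack
  - ticket 5 (Memory leak): agent_id=3 -> matches Uma
  - ticket 6 (Crash on save): agent_id=NULL, no match -> kept with NULL
  - ticket 7 (Slow page load): agent_id=5 -> matches Beth
  - ticket 8 (Broken link): agent_id=1 -> matches Nate
  - ticket 9 (Login fails): agent_id=NULL, no match -> kept with NULL
All 9 rows appear; 2 have NULL agent.

SQL:
SELECT a.title, b.name AS agent
FROM tickets a
LEFT JOIN agents b ON a.agent_id = b.id

Result:
title          | agent
---------------+------
Wrong total    | Nate 
Timeout error  | Mia  
Race condition | Bob  
Missing icon   | Jack 
Memory leak    | Uma  
Crash on save  | NULL 
Slow page load | Beth 
Broken link    | Nate 
Login fails    | NULL 


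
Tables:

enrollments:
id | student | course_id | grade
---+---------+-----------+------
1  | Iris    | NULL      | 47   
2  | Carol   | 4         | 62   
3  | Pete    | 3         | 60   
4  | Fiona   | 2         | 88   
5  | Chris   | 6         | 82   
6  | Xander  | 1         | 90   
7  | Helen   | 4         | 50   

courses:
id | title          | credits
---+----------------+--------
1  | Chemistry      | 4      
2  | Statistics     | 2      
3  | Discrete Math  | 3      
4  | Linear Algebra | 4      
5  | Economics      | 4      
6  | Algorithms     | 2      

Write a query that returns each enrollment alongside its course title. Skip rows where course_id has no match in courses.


INNER JOIN keeps only enrollments rows whose course_id matches an id in courses. Walk through each enrollment:
  - enrollment 1 (Iris): course_id=NULL, no match -> dropped
  - enrollment 2 (Carol): course_id=4 -> matches Linear Algebra
  - enrollment 3 (Pete): course_id=3 -> matches Discrete Math
  - enrollment 4 (Fiona): course_id=2 -> matches Statistics
  - enrollment 5 (Chris): course_id=6 -> matches Algorithms
  - enrollment 6 (Xander): course_id=1 -> matches Chemistry
  - enrollment 7 (Helen): course_id=4 -> matches Linear Algebra
So 1 of 7 rows is dropped.

SQL:
SELECT a.student, b.title AS course
FROM enrollments a
INNER JOIN courses b ON a.course_id = b.id

Result:
student | course        
--------+---------------
Carol   | Linear Algebra
Pete    | Discrete Math 
Fiona   | Statistics    
Chris   | Algorithms    
Xander  | Chemistry     
Helen   | Linear Algebra


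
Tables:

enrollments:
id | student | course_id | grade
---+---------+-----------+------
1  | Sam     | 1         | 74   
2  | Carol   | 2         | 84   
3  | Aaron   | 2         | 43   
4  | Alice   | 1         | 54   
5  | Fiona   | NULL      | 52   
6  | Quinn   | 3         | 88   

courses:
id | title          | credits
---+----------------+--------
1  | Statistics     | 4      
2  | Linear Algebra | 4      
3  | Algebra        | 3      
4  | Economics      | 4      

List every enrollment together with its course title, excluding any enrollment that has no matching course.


INNER JOIN keeps only enrollments rows whose course_id matches an id in courses. Walk through each enrollment:
  - enrollment 1 (Sam): course_id=1 -> matches Statistics
  - enrollment 2 (Carol): course_id=2 -> matches Linear Algebra
  - enrollment 3 (Aaron): course_id=2 -> matches Linear Algebra
  - enrollment 4 (Alice): course_id=1 -> matches Statistics
  - enrollment 5 (Fiona): course_id=NULL, no match -> dropped
  - enrollment 6 (Quinn): course_id=3 -> matches Algebra
So 1 of 6 rows is dropped.

SQL:
SELECT a.student, b.title AS course
FROM enrollments a
INNER JOIN courses b ON a.course_id = b.id

Result:
student | course        
--------+---------------
Sam     | Statistics    
Carol   | Linear Algebra
Aaron   | Linear Algebra
Alice   | Statistics    
Quinn   | Algebra       


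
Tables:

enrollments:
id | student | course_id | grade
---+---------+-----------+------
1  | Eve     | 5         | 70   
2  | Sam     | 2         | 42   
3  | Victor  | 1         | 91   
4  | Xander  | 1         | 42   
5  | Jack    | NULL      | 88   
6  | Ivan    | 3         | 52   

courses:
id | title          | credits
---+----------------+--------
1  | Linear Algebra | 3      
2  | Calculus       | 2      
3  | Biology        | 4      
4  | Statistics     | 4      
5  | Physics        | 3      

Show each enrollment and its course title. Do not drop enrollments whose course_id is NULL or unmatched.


LEFT JOIN keeps every row from enrollments (the left table); where course_id has no match in courses, the course columns become NULL. Walk through each enrollment:
  - enrollment 1 (Eve): course_id=5 -> matches Physics
  - enrollment 2 (Sam): course_id=2 -> matches Calculus
  - enrollment 3 (Victor): course_id=1 -> matches Linear Algebra
  - enrollment 4 (Xander): course_id=1 -> matches Linear Algebra
  - enrollment 5 (Jack): course_id=NULL, no match -> kept with NULL
  - enrollment 6 (Ivan): course_id=3 -> matches Biology
All 6 rows appear; 1 has NULL course.

SQL:
SELECT a.student, b.title AS course
FROM enrollments a
LEFT JOIN courses b ON a.course_id = b.id

Result:
student | course        
--------+---------------
Eve     | Physics       
Sam     | Calculus      
Victor  | Linear Algebra
Xander  | Linear Algebra
Jack    | NULL          
Ivan    | Biology       
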